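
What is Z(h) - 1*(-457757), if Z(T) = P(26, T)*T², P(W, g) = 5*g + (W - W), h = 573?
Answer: 941120342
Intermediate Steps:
P(W, g) = 5*g (P(W, g) = 5*g + 0 = 5*g)
Z(T) = 5*T³ (Z(T) = (5*T)*T² = 5*T³)
Z(h) - 1*(-457757) = 5*573³ - 1*(-457757) = 5*188132517 + 457757 = 940662585 + 457757 = 941120342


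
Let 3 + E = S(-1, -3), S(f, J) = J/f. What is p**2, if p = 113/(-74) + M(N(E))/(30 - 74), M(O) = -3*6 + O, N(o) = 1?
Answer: 3448449/2650384 ≈ 1.3011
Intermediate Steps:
E = 0 (E = -3 - 3/(-1) = -3 - 3*(-1) = -3 + 3 = 0)
M(O) = -18 + O
p = -1857/1628 (p = 113/(-74) + (-18 + 1)/(30 - 74) = 113*(-1/74) - 17/(-44) = -113/74 - 17*(-1/44) = -113/74 + 17/44 = -1857/1628 ≈ -1.1407)
p**2 = (-1857/1628)**2 = 3448449/2650384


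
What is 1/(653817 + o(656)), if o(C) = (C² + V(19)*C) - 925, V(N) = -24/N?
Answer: 19/20565588 ≈ 9.2387e-7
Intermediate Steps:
o(C) = -925 + C² - 24*C/19 (o(C) = (C² + (-24/19)*C) - 925 = (C² + (-24*1/19)*C) - 925 = (C² - 24*C/19) - 925 = -925 + C² - 24*C/19)
1/(653817 + o(656)) = 1/(653817 + (-925 + 656² - 24/19*656)) = 1/(653817 + (-925 + 430336 - 15744/19)) = 1/(653817 + 8143065/19) = 1/(20565588/19) = 19/20565588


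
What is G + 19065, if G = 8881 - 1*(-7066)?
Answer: 35012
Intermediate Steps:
G = 15947 (G = 8881 + 7066 = 15947)
G + 19065 = 15947 + 19065 = 35012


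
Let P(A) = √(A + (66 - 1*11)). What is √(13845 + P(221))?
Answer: √(13845 + 2*√69) ≈ 117.74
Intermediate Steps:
P(A) = √(55 + A) (P(A) = √(A + (66 - 11)) = √(A + 55) = √(55 + A))
√(13845 + P(221)) = √(13845 + √(55 + 221)) = √(13845 + √276) = √(13845 + 2*√69)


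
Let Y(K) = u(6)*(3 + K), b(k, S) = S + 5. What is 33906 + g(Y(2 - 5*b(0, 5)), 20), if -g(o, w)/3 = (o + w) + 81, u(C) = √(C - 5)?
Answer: 33738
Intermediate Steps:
u(C) = √(-5 + C)
b(k, S) = 5 + S
Y(K) = 3 + K (Y(K) = √(-5 + 6)*(3 + K) = √1*(3 + K) = 1*(3 + K) = 3 + K)
g(o, w) = -243 - 3*o - 3*w (g(o, w) = -3*((o + w) + 81) = -3*(81 + o + w) = -243 - 3*o - 3*w)
33906 + g(Y(2 - 5*b(0, 5)), 20) = 33906 + (-243 - 3*(3 + (2 - 5*(5 + 5))) - 3*20) = 33906 + (-243 - 3*(3 + (2 - 5*10)) - 60) = 33906 + (-243 - 3*(3 + (2 - 50)) - 60) = 33906 + (-243 - 3*(3 - 48) - 60) = 33906 + (-243 - 3*(-45) - 60) = 33906 + (-243 + 135 - 60) = 33906 - 168 = 33738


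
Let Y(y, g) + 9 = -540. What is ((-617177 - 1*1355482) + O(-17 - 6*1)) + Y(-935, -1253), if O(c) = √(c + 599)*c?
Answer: -1973760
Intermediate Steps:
Y(y, g) = -549 (Y(y, g) = -9 - 540 = -549)
O(c) = c*√(599 + c) (O(c) = √(599 + c)*c = c*√(599 + c))
((-617177 - 1*1355482) + O(-17 - 6*1)) + Y(-935, -1253) = ((-617177 - 1*1355482) + (-17 - 6*1)*√(599 + (-17 - 6*1))) - 549 = ((-617177 - 1355482) + (-17 - 6)*√(599 + (-17 - 6))) - 549 = (-1972659 - 23*√(599 - 23)) - 549 = (-1972659 - 23*√576) - 549 = (-1972659 - 23*24) - 549 = (-1972659 - 552) - 549 = -1973211 - 549 = -1973760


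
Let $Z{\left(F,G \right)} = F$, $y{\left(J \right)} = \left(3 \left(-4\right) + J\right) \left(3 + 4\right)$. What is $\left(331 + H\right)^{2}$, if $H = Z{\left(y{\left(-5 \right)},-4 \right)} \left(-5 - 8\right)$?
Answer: $3526884$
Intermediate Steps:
$y{\left(J \right)} = -84 + 7 J$ ($y{\left(J \right)} = \left(-12 + J\right) 7 = -84 + 7 J$)
$H = 1547$ ($H = \left(-84 + 7 \left(-5\right)\right) \left(-5 - 8\right) = \left(-84 - 35\right) \left(-13\right) = \left(-119\right) \left(-13\right) = 1547$)
$\left(331 + H\right)^{2} = \left(331 + 1547\right)^{2} = 1878^{2} = 3526884$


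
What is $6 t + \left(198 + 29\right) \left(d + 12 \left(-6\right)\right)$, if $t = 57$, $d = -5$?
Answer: $-17137$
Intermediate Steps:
$6 t + \left(198 + 29\right) \left(d + 12 \left(-6\right)\right) = 6 \cdot 57 + \left(198 + 29\right) \left(-5 + 12 \left(-6\right)\right) = 342 + 227 \left(-5 - 72\right) = 342 + 227 \left(-77\right) = 342 - 17479 = -17137$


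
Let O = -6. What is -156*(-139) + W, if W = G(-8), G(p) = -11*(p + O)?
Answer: 21838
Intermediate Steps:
G(p) = 66 - 11*p (G(p) = -11*(p - 6) = -11*(-6 + p) = 66 - 11*p)
W = 154 (W = 66 - 11*(-8) = 66 + 88 = 154)
-156*(-139) + W = -156*(-139) + 154 = 21684 + 154 = 21838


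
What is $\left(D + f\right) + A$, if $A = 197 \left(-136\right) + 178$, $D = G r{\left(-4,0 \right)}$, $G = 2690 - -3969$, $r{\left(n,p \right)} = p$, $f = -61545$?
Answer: $-88159$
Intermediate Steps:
$G = 6659$ ($G = 2690 + 3969 = 6659$)
$D = 0$ ($D = 6659 \cdot 0 = 0$)
$A = -26614$ ($A = -26792 + 178 = -26614$)
$\left(D + f\right) + A = \left(0 - 61545\right) - 26614 = -61545 - 26614 = -88159$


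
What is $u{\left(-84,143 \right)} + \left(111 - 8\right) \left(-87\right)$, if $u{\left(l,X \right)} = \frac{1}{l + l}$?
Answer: $- \frac{1505449}{168} \approx -8961.0$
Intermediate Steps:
$u{\left(l,X \right)} = \frac{1}{2 l}$
$u{\left(-84,143 \right)} + \left(111 - 8\right) \left(-87\right) = \frac{1}{2 \left(-84\right)} + \left(111 - 8\right) \left(-87\right) = \frac{1}{2} \left(- \frac{1}{84}\right) + 103 \left(-87\right) = - \frac{1}{168} - 8961 = - \frac{1505449}{168}$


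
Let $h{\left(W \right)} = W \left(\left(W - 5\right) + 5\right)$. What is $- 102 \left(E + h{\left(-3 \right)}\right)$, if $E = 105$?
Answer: $-11628$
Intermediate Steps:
$h{\left(W \right)} = W^{2}$ ($h{\left(W \right)} = W \left(\left(W - 5\right) + 5\right) = W \left(\left(-5 + W\right) + 5\right) = W W = W^{2}$)
$- 102 \left(E + h{\left(-3 \right)}\right) = - 102 \left(105 + \left(-3\right)^{2}\right) = - 102 \left(105 + 9\right) = \left(-102\right) 114 = -11628$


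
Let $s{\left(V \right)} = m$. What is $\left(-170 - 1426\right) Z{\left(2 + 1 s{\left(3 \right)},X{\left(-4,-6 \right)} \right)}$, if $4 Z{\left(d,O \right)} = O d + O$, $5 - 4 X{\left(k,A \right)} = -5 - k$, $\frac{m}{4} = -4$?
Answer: $\frac{15561}{2} \approx 7780.5$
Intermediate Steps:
$m = -16$ ($m = 4 \left(-4\right) = -16$)
$X{\left(k,A \right)} = \frac{5}{2} + \frac{k}{4}$ ($X{\left(k,A \right)} = \frac{5}{4} - \frac{-5 - k}{4} = \frac{5}{4} + \left(\frac{5}{4} + \frac{k}{4}\right) = \frac{5}{2} + \frac{k}{4}$)
$s{\left(V \right)} = -16$
$Z{\left(d,O \right)} = \frac{O}{4} + \frac{O d}{4}$ ($Z{\left(d,O \right)} = \frac{O d + O}{4} = \frac{O + O d}{4} = \frac{O}{4} + \frac{O d}{4}$)
$\left(-170 - 1426\right) Z{\left(2 + 1 s{\left(3 \right)},X{\left(-4,-6 \right)} \right)} = \left(-170 - 1426\right) \frac{\left(\frac{5}{2} + \frac{1}{4} \left(-4\right)\right) \left(1 + \left(2 + 1 \left(-16\right)\right)\right)}{4} = - 1596 \frac{\left(\frac{5}{2} - 1\right) \left(1 + \left(2 - 16\right)\right)}{4} = - 1596 \cdot \frac{1}{4} \cdot \frac{3}{2} \left(1 - 14\right) = - 1596 \cdot \frac{1}{4} \cdot \frac{3}{2} \left(-13\right) = \left(-1596\right) \left(- \frac{39}{8}\right) = \frac{15561}{2}$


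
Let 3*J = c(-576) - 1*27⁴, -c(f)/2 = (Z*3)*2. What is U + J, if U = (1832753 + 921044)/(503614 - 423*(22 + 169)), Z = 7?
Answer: -74910556878/422821 ≈ -1.7717e+5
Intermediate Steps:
c(f) = -84 (c(f) = -2*7*3*2 = -42*2 = -2*42 = -84)
J = -177175 (J = (-84 - 1*27⁴)/3 = (-84 - 1*531441)/3 = (-84 - 531441)/3 = (⅓)*(-531525) = -177175)
U = 2753797/422821 (U = 2753797/(503614 - 423*191) = 2753797/(503614 - 80793) = 2753797/422821 ≈ 6.5129)
U + J = 2753797/422821 - 177175 = -74910556878/422821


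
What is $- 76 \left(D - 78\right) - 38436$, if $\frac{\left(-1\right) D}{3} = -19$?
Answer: $-36840$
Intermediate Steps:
$D = 57$ ($D = \left(-3\right) \left(-19\right) = 57$)
$- 76 \left(D - 78\right) - 38436 = - 76 \left(57 - 78\right) - 38436 = \left(-76\right) \left(-21\right) - 38436 = 1596 - 38436 = -36840$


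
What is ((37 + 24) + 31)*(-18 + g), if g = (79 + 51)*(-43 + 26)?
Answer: -204976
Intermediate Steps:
g = -2210 (g = 130*(-17) = -2210)
((37 + 24) + 31)*(-18 + g) = ((37 + 24) + 31)*(-18 - 2210) = (61 + 31)*(-2228) = 92*(-2228) = -204976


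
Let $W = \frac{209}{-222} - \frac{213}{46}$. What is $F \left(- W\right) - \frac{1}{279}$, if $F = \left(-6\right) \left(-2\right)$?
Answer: $\frac{15874249}{237429} \approx 66.859$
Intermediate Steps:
$F = 12$
$W = - \frac{14225}{2553}$ ($W = 209 \left(- \frac{1}{222}\right) - \frac{213}{46} = - \frac{209}{222} - \frac{213}{46} = - \frac{14225}{2553} \approx -5.5719$)
$F \left(- W\right) - \frac{1}{279} = 12 \left(\left(-1\right) \left(- \frac{14225}{2553}\right)\right) - \frac{1}{279} = 12 \cdot \frac{14225}{2553} - \frac{1}{279} = \frac{56900}{851} - \frac{1}{279} = \frac{15874249}{237429}$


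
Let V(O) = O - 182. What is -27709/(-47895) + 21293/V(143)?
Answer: -113194176/207545 ≈ -545.40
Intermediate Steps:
V(O) = -182 + O
-27709/(-47895) + 21293/V(143) = -27709/(-47895) + 21293/(-182 + 143) = -27709*(-1/47895) + 21293/(-39) = 27709/47895 + 21293*(-1/39) = 27709/47895 - 21293/39 = -113194176/207545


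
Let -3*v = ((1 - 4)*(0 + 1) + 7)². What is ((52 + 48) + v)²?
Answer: 80656/9 ≈ 8961.8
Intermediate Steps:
v = -16/3 (v = -((1 - 4)*(0 + 1) + 7)²/3 = -(-3*1 + 7)²/3 = -(-3 + 7)²/3 = -⅓*4² = -⅓*16 = -16/3 ≈ -5.3333)
((52 + 48) + v)² = ((52 + 48) - 16/3)² = (100 - 16/3)² = (284/3)² = 80656/9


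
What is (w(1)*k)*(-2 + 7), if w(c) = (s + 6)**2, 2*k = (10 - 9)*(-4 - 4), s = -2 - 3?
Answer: -20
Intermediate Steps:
s = -5
k = -4 (k = ((10 - 9)*(-4 - 4))/2 = (1*(-8))/2 = (1/2)*(-8) = -4)
w(c) = 1 (w(c) = (-5 + 6)**2 = 1**2 = 1)
(w(1)*k)*(-2 + 7) = (1*(-4))*(-2 + 7) = -4*5 = -20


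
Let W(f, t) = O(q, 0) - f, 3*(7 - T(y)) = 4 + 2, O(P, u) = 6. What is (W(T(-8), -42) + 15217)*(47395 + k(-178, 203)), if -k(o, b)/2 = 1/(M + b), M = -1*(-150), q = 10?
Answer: 254603729394/353 ≈ 7.2126e+8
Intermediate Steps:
M = 150
T(y) = 5 (T(y) = 7 - (4 + 2)/3 = 7 - ⅓*6 = 7 - 2 = 5)
k(o, b) = -2/(150 + b)
W(f, t) = 6 - f
(W(T(-8), -42) + 15217)*(47395 + k(-178, 203)) = ((6 - 1*5) + 15217)*(47395 - 2/(150 + 203)) = ((6 - 5) + 15217)*(47395 - 2/353) = (1 + 15217)*(47395 - 2*1/353) = 15218*(47395 - 2/353) = 15218*(16730433/353) = 254603729394/353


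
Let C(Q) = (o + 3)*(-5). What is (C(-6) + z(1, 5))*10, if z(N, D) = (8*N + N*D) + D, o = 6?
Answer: -270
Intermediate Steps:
z(N, D) = D + 8*N + D*N (z(N, D) = (8*N + D*N) + D = D + 8*N + D*N)
C(Q) = -45 (C(Q) = (6 + 3)*(-5) = 9*(-5) = -45)
(C(-6) + z(1, 5))*10 = (-45 + (5 + 8*1 + 5*1))*10 = (-45 + (5 + 8 + 5))*10 = (-45 + 18)*10 = -27*10 = -270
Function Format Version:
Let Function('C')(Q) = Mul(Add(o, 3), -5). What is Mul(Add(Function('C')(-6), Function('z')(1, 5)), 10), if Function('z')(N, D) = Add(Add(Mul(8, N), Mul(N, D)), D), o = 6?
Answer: -270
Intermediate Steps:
Function('z')(N, D) = Add(D, Mul(8, N), Mul(D, N)) (Function('z')(N, D) = Add(Add(Mul(8, N), Mul(D, N)), D) = Add(D, Mul(8, N), Mul(D, N)))
Function('C')(Q) = -45 (Function('C')(Q) = Mul(Add(6, 3), -5) = Mul(9, -5) = -45)
Mul(Add(Function('C')(-6), Function('z')(1, 5)), 10) = Mul(Add(-45, Add(5, Mul(8, 1), Mul(5, 1))), 10) = Mul(Add(-45, Add(5, 8, 5)), 10) = Mul(Add(-45, 18), 10) = Mul(-27, 10) = -270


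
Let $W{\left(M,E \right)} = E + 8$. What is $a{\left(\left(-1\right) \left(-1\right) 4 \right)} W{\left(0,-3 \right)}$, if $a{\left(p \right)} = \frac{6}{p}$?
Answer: $\frac{15}{2} \approx 7.5$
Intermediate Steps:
$W{\left(M,E \right)} = 8 + E$
$a{\left(\left(-1\right) \left(-1\right) 4 \right)} W{\left(0,-3 \right)} = \frac{6}{\left(-1\right) \left(-1\right) 4} \left(8 - 3\right) = \frac{6}{1 \cdot 4} \cdot 5 = \frac{6}{4} \cdot 5 = 6 \cdot \frac{1}{4} \cdot 5 = \frac{3}{2} \cdot 5 = \frac{15}{2}$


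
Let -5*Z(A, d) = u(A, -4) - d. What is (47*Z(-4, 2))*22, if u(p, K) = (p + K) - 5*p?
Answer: -2068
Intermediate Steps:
u(p, K) = K - 4*p (u(p, K) = (K + p) - 5*p = K - 4*p)
Z(A, d) = ⅘ + d/5 + 4*A/5 (Z(A, d) = -((-4 - 4*A) - d)/5 = -(-4 - d - 4*A)/5 = ⅘ + d/5 + 4*A/5)
(47*Z(-4, 2))*22 = (47*(⅘ + (⅕)*2 + (⅘)*(-4)))*22 = (47*(⅘ + ⅖ - 16/5))*22 = (47*(-2))*22 = -94*22 = -2068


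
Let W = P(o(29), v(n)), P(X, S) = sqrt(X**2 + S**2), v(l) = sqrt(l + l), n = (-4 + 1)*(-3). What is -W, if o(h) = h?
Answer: -sqrt(859) ≈ -29.309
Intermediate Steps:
n = 9 (n = -3*(-3) = 9)
v(l) = sqrt(2)*sqrt(l) (v(l) = sqrt(2*l) = sqrt(2)*sqrt(l))
P(X, S) = sqrt(S**2 + X**2)
W = sqrt(859) (W = sqrt((sqrt(2)*sqrt(9))**2 + 29**2) = sqrt((sqrt(2)*3)**2 + 841) = sqrt((3*sqrt(2))**2 + 841) = sqrt(18 + 841) = sqrt(859) ≈ 29.309)
-W = -sqrt(859)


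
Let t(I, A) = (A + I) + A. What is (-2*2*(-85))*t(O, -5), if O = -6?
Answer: -5440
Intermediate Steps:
t(I, A) = I + 2*A
(-2*2*(-85))*t(O, -5) = (-2*2*(-85))*(-6 + 2*(-5)) = (-4*(-85))*(-6 - 10) = 340*(-16) = -5440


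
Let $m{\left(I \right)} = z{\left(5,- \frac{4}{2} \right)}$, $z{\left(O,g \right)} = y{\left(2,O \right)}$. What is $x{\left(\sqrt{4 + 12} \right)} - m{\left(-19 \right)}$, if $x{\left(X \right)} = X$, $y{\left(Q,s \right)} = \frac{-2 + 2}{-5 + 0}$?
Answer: $4$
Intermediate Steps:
$y{\left(Q,s \right)} = 0$ ($y{\left(Q,s \right)} = \frac{0}{-5} = 0 \left(- \frac{1}{5}\right) = 0$)
$z{\left(O,g \right)} = 0$
$m{\left(I \right)} = 0$
$x{\left(\sqrt{4 + 12} \right)} - m{\left(-19 \right)} = \sqrt{4 + 12} - 0 = \sqrt{16} + 0 = 4 + 0 = 4$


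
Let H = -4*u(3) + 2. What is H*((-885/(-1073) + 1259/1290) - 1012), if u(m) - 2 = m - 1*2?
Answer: 1398287483/138417 ≈ 10102.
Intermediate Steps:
u(m) = m (u(m) = 2 + (m - 1*2) = 2 + (m - 2) = 2 + (-2 + m) = m)
H = -10 (H = -4*3 + 2 = -12 + 2 = -10)
H*((-885/(-1073) + 1259/1290) - 1012) = -10*((-885/(-1073) + 1259/1290) - 1012) = -10*((-885*(-1/1073) + 1259*(1/1290)) - 1012) = -10*((885/1073 + 1259/1290) - 1012) = -10*(2492557/1384170 - 1012) = -10*(-1398287483/1384170) = 1398287483/138417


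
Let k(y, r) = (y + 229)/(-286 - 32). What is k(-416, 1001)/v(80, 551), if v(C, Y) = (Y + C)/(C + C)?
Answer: 14960/100329 ≈ 0.14911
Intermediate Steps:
k(y, r) = -229/318 - y/318 (k(y, r) = (229 + y)/(-318) = (229 + y)*(-1/318) = -229/318 - y/318)
v(C, Y) = (C + Y)/(2*C) (v(C, Y) = (C + Y)/((2*C)) = (C + Y)*(1/(2*C)) = (C + Y)/(2*C))
k(-416, 1001)/v(80, 551) = (-229/318 - 1/318*(-416))/(((1/2)*(80 + 551)/80)) = (-229/318 + 208/159)/(((1/2)*(1/80)*631)) = 187/(318*(631/160)) = (187/318)*(160/631) = 14960/100329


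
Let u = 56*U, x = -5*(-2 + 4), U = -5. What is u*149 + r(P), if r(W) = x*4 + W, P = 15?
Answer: -41745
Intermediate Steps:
x = -10 (x = -5*2 = -10)
u = -280 (u = 56*(-5) = -280)
r(W) = -40 + W (r(W) = -10*4 + W = -40 + W)
u*149 + r(P) = -280*149 + (-40 + 15) = -41720 - 25 = -41745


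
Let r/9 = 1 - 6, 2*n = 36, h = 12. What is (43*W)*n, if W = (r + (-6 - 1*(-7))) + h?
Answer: -24768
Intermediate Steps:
n = 18 (n = (½)*36 = 18)
r = -45 (r = 9*(1 - 6) = 9*(-5) = -45)
W = -32 (W = (-45 + (-6 - 1*(-7))) + 12 = (-45 + (-6 + 7)) + 12 = (-45 + 1) + 12 = -44 + 12 = -32)
(43*W)*n = (43*(-32))*18 = -1376*18 = -24768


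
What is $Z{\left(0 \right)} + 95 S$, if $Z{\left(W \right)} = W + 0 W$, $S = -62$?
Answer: $-5890$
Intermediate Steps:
$Z{\left(W \right)} = W$ ($Z{\left(W \right)} = W + 0 = W$)
$Z{\left(0 \right)} + 95 S = 0 + 95 \left(-62\right) = 0 - 5890 = -5890$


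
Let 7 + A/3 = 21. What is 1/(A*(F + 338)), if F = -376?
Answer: -1/1596 ≈ -0.00062657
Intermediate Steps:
A = 42 (A = -21 + 3*21 = -21 + 63 = 42)
1/(A*(F + 338)) = 1/(42*(-376 + 338)) = 1/(42*(-38)) = 1/(-1596) = -1/1596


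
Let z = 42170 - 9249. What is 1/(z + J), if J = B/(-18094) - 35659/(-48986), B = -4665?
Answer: 221588171/7295122610900 ≈ 3.0375e-5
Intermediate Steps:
z = 32921
J = 218433409/221588171 (J = -4665/(-18094) - 35659/(-48986) = -4665*(-1/18094) - 35659*(-1/48986) = 4665/18094 + 35659/48986 = 218433409/221588171 ≈ 0.98576)
1/(z + J) = 1/(32921 + 218433409/221588171) = 1/(7295122610900/221588171) = 221588171/7295122610900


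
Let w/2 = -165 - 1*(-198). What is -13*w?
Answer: -858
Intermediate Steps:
w = 66 (w = 2*(-165 - 1*(-198)) = 2*(-165 + 198) = 2*33 = 66)
-13*w = -13*66 = -858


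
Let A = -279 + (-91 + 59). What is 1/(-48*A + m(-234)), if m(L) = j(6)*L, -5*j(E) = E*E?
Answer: 5/83064 ≈ 6.0195e-5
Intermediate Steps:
j(E) = -E**2/5 (j(E) = -E*E/5 = -E**2/5)
m(L) = -36*L/5 (m(L) = (-1/5*6**2)*L = (-1/5*36)*L = -36*L/5)
A = -311 (A = -279 - 32 = -311)
1/(-48*A + m(-234)) = 1/(-48*(-311) - 36/5*(-234)) = 1/(14928 + 8424/5) = 1/(83064/5) = 5/83064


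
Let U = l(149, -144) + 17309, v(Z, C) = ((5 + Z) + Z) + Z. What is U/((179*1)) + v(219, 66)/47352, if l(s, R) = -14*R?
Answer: 457597949/4238004 ≈ 107.97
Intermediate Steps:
v(Z, C) = 5 + 3*Z (v(Z, C) = (5 + 2*Z) + Z = 5 + 3*Z)
U = 19325 (U = -14*(-144) + 17309 = 2016 + 17309 = 19325)
U/((179*1)) + v(219, 66)/47352 = 19325/((179*1)) + (5 + 3*219)/47352 = 19325/179 + (5 + 657)*(1/47352) = 19325*(1/179) + 662*(1/47352) = 19325/179 + 331/23676 = 457597949/4238004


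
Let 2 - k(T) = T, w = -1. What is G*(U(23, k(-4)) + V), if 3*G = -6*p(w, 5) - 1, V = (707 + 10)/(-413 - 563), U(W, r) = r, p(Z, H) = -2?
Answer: 18843/976 ≈ 19.306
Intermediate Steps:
k(T) = 2 - T
V = -717/976 (V = 717/(-976) = 717*(-1/976) = -717/976 ≈ -0.73463)
G = 11/3 (G = (-6*(-2) - 1)/3 = (12 - 1)/3 = (⅓)*11 = 11/3 ≈ 3.6667)
G*(U(23, k(-4)) + V) = 11*((2 - 1*(-4)) - 717/976)/3 = 11*((2 + 4) - 717/976)/3 = 11*(6 - 717/976)/3 = (11/3)*(5139/976) = 18843/976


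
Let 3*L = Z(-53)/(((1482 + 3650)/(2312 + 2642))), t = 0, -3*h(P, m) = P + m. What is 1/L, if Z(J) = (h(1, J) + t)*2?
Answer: 11547/128804 ≈ 0.089648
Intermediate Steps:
h(P, m) = -P/3 - m/3 (h(P, m) = -(P + m)/3 = -P/3 - m/3)
Z(J) = -⅔ - 2*J/3 (Z(J) = ((-⅓*1 - J/3) + 0)*2 = ((-⅓ - J/3) + 0)*2 = (-⅓ - J/3)*2 = -⅔ - 2*J/3)
L = 128804/11547 (L = ((-⅔ - ⅔*(-53))/(((1482 + 3650)/(2312 + 2642))))/3 = ((-⅔ + 106/3)/((5132/4954)))/3 = (104/(3*((5132*(1/4954)))))/3 = (104/(3*(2566/2477)))/3 = ((104/3)*(2477/2566))/3 = (⅓)*(128804/3849) = 128804/11547 ≈ 11.155)
1/L = 1/(128804/11547) = 11547/128804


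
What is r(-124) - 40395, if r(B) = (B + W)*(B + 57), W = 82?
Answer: -37581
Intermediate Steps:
r(B) = (57 + B)*(82 + B) (r(B) = (B + 82)*(B + 57) = (82 + B)*(57 + B) = (57 + B)*(82 + B))
r(-124) - 40395 = (4674 + (-124)**2 + 139*(-124)) - 40395 = (4674 + 15376 - 17236) - 40395 = 2814 - 40395 = -37581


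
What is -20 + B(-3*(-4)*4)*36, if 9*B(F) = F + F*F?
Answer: 9388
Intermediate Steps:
B(F) = F/9 + F²/9 (B(F) = (F + F*F)/9 = (F + F²)/9 = F/9 + F²/9)
-20 + B(-3*(-4)*4)*36 = -20 + ((-3*(-4)*4)*(1 - 3*(-4)*4)/9)*36 = -20 + ((12*4)*(1 + 12*4)/9)*36 = -20 + ((⅑)*48*(1 + 48))*36 = -20 + ((⅑)*48*49)*36 = -20 + (784/3)*36 = -20 + 9408 = 9388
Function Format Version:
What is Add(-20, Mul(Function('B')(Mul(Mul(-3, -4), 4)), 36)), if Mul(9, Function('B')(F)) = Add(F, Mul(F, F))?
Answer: 9388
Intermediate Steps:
Function('B')(F) = Add(Mul(Rational(1, 9), F), Mul(Rational(1, 9), Pow(F, 2))) (Function('B')(F) = Mul(Rational(1, 9), Add(F, Mul(F, F))) = Mul(Rational(1, 9), Add(F, Pow(F, 2))) = Add(Mul(Rational(1, 9), F), Mul(Rational(1, 9), Pow(F, 2))))
Add(-20, Mul(Function('B')(Mul(Mul(-3, -4), 4)), 36)) = Add(-20, Mul(Mul(Rational(1, 9), Mul(Mul(-3, -4), 4), Add(1, Mul(Mul(-3, -4), 4))), 36)) = Add(-20, Mul(Mul(Rational(1, 9), Mul(12, 4), Add(1, Mul(12, 4))), 36)) = Add(-20, Mul(Mul(Rational(1, 9), 48, Add(1, 48)), 36)) = Add(-20, Mul(Mul(Rational(1, 9), 48, 49), 36)) = Add(-20, Mul(Rational(784, 3), 36)) = Add(-20, 9408) = 9388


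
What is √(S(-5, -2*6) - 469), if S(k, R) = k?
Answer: I*√474 ≈ 21.772*I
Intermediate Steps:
√(S(-5, -2*6) - 469) = √(-5 - 469) = √(-474) = I*√474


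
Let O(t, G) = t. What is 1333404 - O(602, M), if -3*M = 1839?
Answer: 1332802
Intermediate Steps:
M = -613 (M = -1/3*1839 = -613)
1333404 - O(602, M) = 1333404 - 1*602 = 1333404 - 602 = 1332802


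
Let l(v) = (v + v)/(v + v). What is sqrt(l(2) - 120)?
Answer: I*sqrt(119) ≈ 10.909*I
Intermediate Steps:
l(v) = 1 (l(v) = (2*v)/((2*v)) = (2*v)*(1/(2*v)) = 1)
sqrt(l(2) - 120) = sqrt(1 - 120) = sqrt(-119) = I*sqrt(119)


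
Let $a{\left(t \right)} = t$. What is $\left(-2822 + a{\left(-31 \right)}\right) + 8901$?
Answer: $6048$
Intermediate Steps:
$\left(-2822 + a{\left(-31 \right)}\right) + 8901 = \left(-2822 - 31\right) + 8901 = -2853 + 8901 = 6048$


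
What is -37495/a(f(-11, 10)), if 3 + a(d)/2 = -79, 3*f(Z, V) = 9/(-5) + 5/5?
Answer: 37495/164 ≈ 228.63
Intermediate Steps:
f(Z, V) = -4/15 (f(Z, V) = (9/(-5) + 5/5)/3 = (9*(-⅕) + 5*(⅕))/3 = (-9/5 + 1)/3 = (⅓)*(-⅘) = -4/15)
a(d) = -164 (a(d) = -6 + 2*(-79) = -6 - 158 = -164)
-37495/a(f(-11, 10)) = -37495/(-164) = -37495*(-1/164) = 37495/164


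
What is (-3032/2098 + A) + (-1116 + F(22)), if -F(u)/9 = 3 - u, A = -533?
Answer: -1551938/1049 ≈ -1479.4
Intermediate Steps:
F(u) = -27 + 9*u (F(u) = -9*(3 - u) = -27 + 9*u)
(-3032/2098 + A) + (-1116 + F(22)) = (-3032/2098 - 533) + (-1116 + (-27 + 9*22)) = (-3032*1/2098 - 533) + (-1116 + (-27 + 198)) = (-1516/1049 - 533) + (-1116 + 171) = -560633/1049 - 945 = -1551938/1049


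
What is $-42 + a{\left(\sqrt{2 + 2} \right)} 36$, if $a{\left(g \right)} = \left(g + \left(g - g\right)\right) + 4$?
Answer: $174$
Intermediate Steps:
$a{\left(g \right)} = 4 + g$ ($a{\left(g \right)} = \left(g + 0\right) + 4 = g + 4 = 4 + g$)
$-42 + a{\left(\sqrt{2 + 2} \right)} 36 = -42 + \left(4 + \sqrt{2 + 2}\right) 36 = -42 + \left(4 + \sqrt{4}\right) 36 = -42 + \left(4 + 2\right) 36 = -42 + 6 \cdot 36 = -42 + 216 = 174$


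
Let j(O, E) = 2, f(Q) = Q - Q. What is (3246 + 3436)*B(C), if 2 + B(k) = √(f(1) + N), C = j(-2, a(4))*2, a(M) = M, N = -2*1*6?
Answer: -13364 + 13364*I*√3 ≈ -13364.0 + 23147.0*I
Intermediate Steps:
f(Q) = 0
N = -12 (N = -2*6 = -12)
C = 4 (C = 2*2 = 4)
B(k) = -2 + 2*I*√3 (B(k) = -2 + √(0 - 12) = -2 + √(-12) = -2 + 2*I*√3)
(3246 + 3436)*B(C) = (3246 + 3436)*(-2 + 2*I*√3) = 6682*(-2 + 2*I*√3) = -13364 + 13364*I*√3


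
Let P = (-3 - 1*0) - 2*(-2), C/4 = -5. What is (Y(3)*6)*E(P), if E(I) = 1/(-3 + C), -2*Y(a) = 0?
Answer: 0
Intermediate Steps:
C = -20 (C = 4*(-5) = -20)
Y(a) = 0 (Y(a) = -½*0 = 0)
P = 1 (P = (-3 + 0) + 4 = -3 + 4 = 1)
E(I) = -1/23 (E(I) = 1/(-3 - 20) = 1/(-23) = -1/23)
(Y(3)*6)*E(P) = (0*6)*(-1/23) = 0*(-1/23) = 0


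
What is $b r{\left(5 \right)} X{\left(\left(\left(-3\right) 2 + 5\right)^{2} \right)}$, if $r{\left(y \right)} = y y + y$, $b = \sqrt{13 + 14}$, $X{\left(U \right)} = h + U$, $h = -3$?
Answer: $- 180 \sqrt{3} \approx -311.77$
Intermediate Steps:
$X{\left(U \right)} = -3 + U$
$b = 3 \sqrt{3}$ ($b = \sqrt{27} = 3 \sqrt{3} \approx 5.1962$)
$r{\left(y \right)} = y + y^{2}$ ($r{\left(y \right)} = y^{2} + y = y + y^{2}$)
$b r{\left(5 \right)} X{\left(\left(\left(-3\right) 2 + 5\right)^{2} \right)} = 3 \sqrt{3} \cdot 5 \left(1 + 5\right) \left(-3 + \left(\left(-3\right) 2 + 5\right)^{2}\right) = 3 \sqrt{3} \cdot 5 \cdot 6 \left(-3 + \left(-6 + 5\right)^{2}\right) = 3 \sqrt{3} \cdot 30 \left(-3 + \left(-1\right)^{2}\right) = 90 \sqrt{3} \left(-3 + 1\right) = 90 \sqrt{3} \left(-2\right) = - 180 \sqrt{3}$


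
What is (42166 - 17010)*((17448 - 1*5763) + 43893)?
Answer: 1398120168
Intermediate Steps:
(42166 - 17010)*((17448 - 1*5763) + 43893) = 25156*((17448 - 5763) + 43893) = 25156*(11685 + 43893) = 25156*55578 = 1398120168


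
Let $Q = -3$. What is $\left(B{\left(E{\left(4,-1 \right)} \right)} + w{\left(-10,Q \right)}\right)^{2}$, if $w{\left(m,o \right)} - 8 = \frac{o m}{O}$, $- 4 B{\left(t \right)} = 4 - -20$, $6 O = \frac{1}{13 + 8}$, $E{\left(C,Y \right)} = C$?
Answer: $14303524$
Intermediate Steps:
$O = \frac{1}{126}$ ($O = \frac{1}{6 \left(13 + 8\right)} = \frac{1}{6 \cdot 21} = \frac{1}{6} \cdot \frac{1}{21} = \frac{1}{126} \approx 0.0079365$)
$B{\left(t \right)} = -6$ ($B{\left(t \right)} = - \frac{4 - -20}{4} = - \frac{4 + 20}{4} = \left(- \frac{1}{4}\right) 24 = -6$)
$w{\left(m,o \right)} = 8 + 126 m o$ ($w{\left(m,o \right)} = 8 + o m \frac{1}{\frac{1}{126}} = 8 + m o 126 = 8 + 126 m o$)
$\left(B{\left(E{\left(4,-1 \right)} \right)} + w{\left(-10,Q \right)}\right)^{2} = \left(-6 + \left(8 + 126 \left(-10\right) \left(-3\right)\right)\right)^{2} = \left(-6 + \left(8 + 3780\right)\right)^{2} = \left(-6 + 3788\right)^{2} = 3782^{2} = 14303524$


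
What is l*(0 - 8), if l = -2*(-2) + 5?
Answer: -72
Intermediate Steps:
l = 9 (l = 4 + 5 = 9)
l*(0 - 8) = 9*(0 - 8) = 9*(-8) = -72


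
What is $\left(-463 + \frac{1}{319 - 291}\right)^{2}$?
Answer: $\frac{168039369}{784} \approx 2.1434 \cdot 10^{5}$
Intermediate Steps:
$\left(-463 + \frac{1}{319 - 291}\right)^{2} = \left(-463 + \frac{1}{28}\right)^{2} = \left(- \frac{12963}{28}\right)^{2} = \frac{168039369}{784}$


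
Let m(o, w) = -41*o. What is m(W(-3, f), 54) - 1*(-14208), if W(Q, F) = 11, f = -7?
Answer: 13757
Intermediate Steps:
m(W(-3, f), 54) - 1*(-14208) = -41*11 - 1*(-14208) = -451 + 14208 = 13757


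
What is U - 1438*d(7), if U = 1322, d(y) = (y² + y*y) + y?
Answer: -149668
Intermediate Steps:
d(y) = y + 2*y² (d(y) = (y² + y²) + y = 2*y² + y = y + 2*y²)
U - 1438*d(7) = 1322 - 10066*(1 + 2*7) = 1322 - 10066*(1 + 14) = 1322 - 10066*15 = 1322 - 1438*105 = 1322 - 150990 = -149668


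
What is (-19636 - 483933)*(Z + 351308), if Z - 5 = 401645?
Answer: -379166307102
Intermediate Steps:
Z = 401650 (Z = 5 + 401645 = 401650)
(-19636 - 483933)*(Z + 351308) = (-19636 - 483933)*(401650 + 351308) = -503569*752958 = -379166307102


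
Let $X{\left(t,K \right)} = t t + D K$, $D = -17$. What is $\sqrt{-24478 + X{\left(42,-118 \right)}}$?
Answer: $2 i \sqrt{5177} \approx 143.9 i$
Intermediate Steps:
$X{\left(t,K \right)} = t^{2} - 17 K$ ($X{\left(t,K \right)} = t t - 17 K = t^{2} - 17 K$)
$\sqrt{-24478 + X{\left(42,-118 \right)}} = \sqrt{-24478 + \left(42^{2} - -2006\right)} = \sqrt{-24478 + \left(1764 + 2006\right)} = \sqrt{-24478 + 3770} = \sqrt{-20708} = 2 i \sqrt{5177}$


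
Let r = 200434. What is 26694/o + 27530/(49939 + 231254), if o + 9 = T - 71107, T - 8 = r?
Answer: 5533255361/18182782959 ≈ 0.30431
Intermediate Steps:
T = 200442 (T = 8 + 200434 = 200442)
o = 129326 (o = -9 + (200442 - 71107) = -9 + 129335 = 129326)
26694/o + 27530/(49939 + 231254) = 26694/129326 + 27530/(49939 + 231254) = 26694*(1/129326) + 27530/281193 = 13347/64663 + 27530*(1/281193) = 13347/64663 + 27530/281193 = 5533255361/18182782959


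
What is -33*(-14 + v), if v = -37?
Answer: 1683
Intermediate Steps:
-33*(-14 + v) = -33*(-14 - 37) = -33*(-51) = 1683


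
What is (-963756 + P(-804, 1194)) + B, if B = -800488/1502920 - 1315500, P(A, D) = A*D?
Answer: -608538419741/187865 ≈ -3.2392e+6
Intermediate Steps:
B = -247136507561/187865 (B = -800488*1/1502920 - 1315500 = -100061/187865 - 1315500 = -247136507561/187865 ≈ -1.3155e+6)
(-963756 + P(-804, 1194)) + B = (-963756 - 804*1194) - 247136507561/187865 = (-963756 - 959976) - 247136507561/187865 = -1923732 - 247136507561/187865 = -608538419741/187865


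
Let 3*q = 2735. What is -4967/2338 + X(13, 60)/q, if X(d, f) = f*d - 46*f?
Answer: -5494493/1278886 ≈ -4.2963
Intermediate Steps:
X(d, f) = -46*f + d*f (X(d, f) = d*f - 46*f = -46*f + d*f)
q = 2735/3 (q = (⅓)*2735 = 2735/3 ≈ 911.67)
-4967/2338 + X(13, 60)/q = -4967/2338 + (60*(-46 + 13))/(2735/3) = -4967*1/2338 + (60*(-33))*(3/2735) = -4967/2338 - 1980*3/2735 = -4967/2338 - 1188/547 = -5494493/1278886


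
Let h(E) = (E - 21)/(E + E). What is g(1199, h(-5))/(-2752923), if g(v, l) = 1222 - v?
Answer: -23/2752923 ≈ -8.3547e-6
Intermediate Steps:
h(E) = (-21 + E)/(2*E) (h(E) = (-21 + E)/((2*E)) = (-21 + E)*(1/(2*E)) = (-21 + E)/(2*E))
g(1199, h(-5))/(-2752923) = (1222 - 1*1199)/(-2752923) = (1222 - 1199)*(-1/2752923) = 23*(-1/2752923) = -23/2752923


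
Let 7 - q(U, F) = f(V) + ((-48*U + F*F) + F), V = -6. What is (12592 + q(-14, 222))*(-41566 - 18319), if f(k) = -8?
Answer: 2249939335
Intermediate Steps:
q(U, F) = 15 - F - F² + 48*U (q(U, F) = 7 - (-8 + ((-48*U + F*F) + F)) = 7 - (-8 + ((-48*U + F²) + F)) = 7 - (-8 + ((F² - 48*U) + F)) = 7 - (-8 + (F + F² - 48*U)) = 7 - (-8 + F + F² - 48*U) = 7 + (8 - F - F² + 48*U) = 15 - F - F² + 48*U)
(12592 + q(-14, 222))*(-41566 - 18319) = (12592 + (15 - 1*222 - 1*222² + 48*(-14)))*(-41566 - 18319) = (12592 + (15 - 222 - 1*49284 - 672))*(-59885) = (12592 + (15 - 222 - 49284 - 672))*(-59885) = (12592 - 50163)*(-59885) = -37571*(-59885) = 2249939335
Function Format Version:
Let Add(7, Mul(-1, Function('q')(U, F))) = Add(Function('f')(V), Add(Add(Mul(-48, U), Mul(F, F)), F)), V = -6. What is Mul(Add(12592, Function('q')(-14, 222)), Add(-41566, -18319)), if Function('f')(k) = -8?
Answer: 2249939335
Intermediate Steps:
Function('q')(U, F) = Add(15, Mul(-1, F), Mul(-1, Pow(F, 2)), Mul(48, U)) (Function('q')(U, F) = Add(7, Mul(-1, Add(-8, Add(Add(Mul(-48, U), Mul(F, F)), F)))) = Add(7, Mul(-1, Add(-8, Add(Add(Mul(-48, U), Pow(F, 2)), F)))) = Add(7, Mul(-1, Add(-8, Add(Add(Pow(F, 2), Mul(-48, U)), F)))) = Add(7, Mul(-1, Add(-8, Add(F, Pow(F, 2), Mul(-48, U))))) = Add(7, Mul(-1, Add(-8, F, Pow(F, 2), Mul(-48, U)))) = Add(7, Add(8, Mul(-1, F), Mul(-1, Pow(F, 2)), Mul(48, U))) = Add(15, Mul(-1, F), Mul(-1, Pow(F, 2)), Mul(48, U)))
Mul(Add(12592, Function('q')(-14, 222)), Add(-41566, -18319)) = Mul(Add(12592, Add(15, Mul(-1, 222), Mul(-1, Pow(222, 2)), Mul(48, -14))), Add(-41566, -18319)) = Mul(Add(12592, Add(15, -222, Mul(-1, 49284), -672)), -59885) = Mul(Add(12592, Add(15, -222, -49284, -672)), -59885) = Mul(Add(12592, -50163), -59885) = Mul(-37571, -59885) = 2249939335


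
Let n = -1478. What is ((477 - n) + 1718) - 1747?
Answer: 1926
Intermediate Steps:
((477 - n) + 1718) - 1747 = ((477 - 1*(-1478)) + 1718) - 1747 = ((477 + 1478) + 1718) - 1747 = (1955 + 1718) - 1747 = 3673 - 1747 = 1926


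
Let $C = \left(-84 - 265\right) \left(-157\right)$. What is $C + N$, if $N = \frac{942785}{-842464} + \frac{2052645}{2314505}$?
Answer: $\frac{21367942655694923}{389977428064} \approx 54793.0$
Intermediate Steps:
$C = 54793$ ($C = \left(-349\right) \left(-157\right) = 54793$)
$N = - \frac{90560215829}{389977428064}$ ($N = 942785 \left(- \frac{1}{842464}\right) + 2052645 \cdot \frac{1}{2314505} = - \frac{942785}{842464} + \frac{410529}{462901} = - \frac{90560215829}{389977428064} \approx -0.23222$)
$C + N = 54793 - \frac{90560215829}{389977428064} = \frac{21367942655694923}{389977428064}$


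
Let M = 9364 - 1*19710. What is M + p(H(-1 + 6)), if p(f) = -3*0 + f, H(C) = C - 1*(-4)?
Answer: -10337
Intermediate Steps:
H(C) = 4 + C (H(C) = C + 4 = 4 + C)
p(f) = f (p(f) = 0 + f = f)
M = -10346 (M = 9364 - 19710 = -10346)
M + p(H(-1 + 6)) = -10346 + (4 + (-1 + 6)) = -10346 + (4 + 5) = -10346 + 9 = -10337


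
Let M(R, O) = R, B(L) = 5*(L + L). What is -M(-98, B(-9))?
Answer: 98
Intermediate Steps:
B(L) = 10*L (B(L) = 5*(2*L) = 10*L)
-M(-98, B(-9)) = -1*(-98) = 98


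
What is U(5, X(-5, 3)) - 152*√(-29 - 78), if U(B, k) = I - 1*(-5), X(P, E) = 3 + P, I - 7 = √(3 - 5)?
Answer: 12 + I*√2 - 152*I*√107 ≈ 12.0 - 1570.9*I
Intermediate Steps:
I = 7 + I*√2 (I = 7 + √(3 - 5) = 7 + √(-2) = 7 + I*√2 ≈ 7.0 + 1.4142*I)
U(B, k) = 12 + I*√2 (U(B, k) = (7 + I*√2) - 1*(-5) = (7 + I*√2) + 5 = 12 + I*√2)
U(5, X(-5, 3)) - 152*√(-29 - 78) = (12 + I*√2) - 152*√(-29 - 78) = (12 + I*√2) - 152*I*√107 = 12 + I*√2 - 152*I*√107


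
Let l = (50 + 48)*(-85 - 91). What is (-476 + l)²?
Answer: 314140176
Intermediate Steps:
l = -17248 (l = 98*(-176) = -17248)
(-476 + l)² = (-476 - 17248)² = (-17724)² = 314140176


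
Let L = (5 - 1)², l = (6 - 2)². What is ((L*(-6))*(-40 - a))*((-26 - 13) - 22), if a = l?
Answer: -327936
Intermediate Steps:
l = 16 (l = 4² = 16)
a = 16
L = 16 (L = 4² = 16)
((L*(-6))*(-40 - a))*((-26 - 13) - 22) = ((16*(-6))*(-40 - 1*16))*((-26 - 13) - 22) = (-96*(-40 - 16))*(-39 - 22) = -96*(-56)*(-61) = 5376*(-61) = -327936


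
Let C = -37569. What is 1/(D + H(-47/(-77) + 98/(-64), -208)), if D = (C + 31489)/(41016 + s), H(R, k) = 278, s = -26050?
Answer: 7483/2077234 ≈ 0.0036024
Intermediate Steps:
D = -3040/7483 (D = (-37569 + 31489)/(41016 - 26050) = -6080/14966 = -6080*1/14966 = -3040/7483 ≈ -0.40625)
1/(D + H(-47/(-77) + 98/(-64), -208)) = 1/(-3040/7483 + 278) = 1/(2077234/7483) = 7483/2077234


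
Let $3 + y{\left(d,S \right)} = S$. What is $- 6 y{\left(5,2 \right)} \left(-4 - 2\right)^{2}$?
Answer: $216$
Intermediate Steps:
$y{\left(d,S \right)} = -3 + S$
$- 6 y{\left(5,2 \right)} \left(-4 - 2\right)^{2} = - 6 \left(-3 + 2\right) \left(-4 - 2\right)^{2} = \left(-6\right) \left(-1\right) \left(-6\right)^{2} = 6 \cdot 36 = 216$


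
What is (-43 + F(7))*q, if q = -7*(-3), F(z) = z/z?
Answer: -882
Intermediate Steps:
F(z) = 1
q = 21
(-43 + F(7))*q = (-43 + 1)*21 = -42*21 = -882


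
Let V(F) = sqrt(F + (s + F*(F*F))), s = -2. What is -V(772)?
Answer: -sqrt(460100418) ≈ -21450.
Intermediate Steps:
V(F) = sqrt(-2 + F + F**3) (V(F) = sqrt(F + (-2 + F*(F*F))) = sqrt(F + (-2 + F*F**2)) = sqrt(F + (-2 + F**3)) = sqrt(-2 + F + F**3))
-V(772) = -sqrt(-2 + 772 + 772**3) = -sqrt(-2 + 772 + 460099648) = -sqrt(460100418)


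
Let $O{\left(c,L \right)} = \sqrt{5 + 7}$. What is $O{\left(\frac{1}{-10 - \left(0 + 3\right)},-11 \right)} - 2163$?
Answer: $-2163 + 2 \sqrt{3} \approx -2159.5$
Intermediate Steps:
$O{\left(c,L \right)} = 2 \sqrt{3}$ ($O{\left(c,L \right)} = \sqrt{12} = 2 \sqrt{3}$)
$O{\left(\frac{1}{-10 - \left(0 + 3\right)},-11 \right)} - 2163 = 2 \sqrt{3} - 2163 = -2163 + 2 \sqrt{3}$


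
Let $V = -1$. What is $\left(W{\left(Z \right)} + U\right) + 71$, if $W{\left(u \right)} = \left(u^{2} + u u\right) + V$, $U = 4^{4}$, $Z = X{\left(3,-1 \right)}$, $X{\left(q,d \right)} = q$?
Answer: $344$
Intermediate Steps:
$Z = 3$
$U = 256$
$W{\left(u \right)} = -1 + 2 u^{2}$ ($W{\left(u \right)} = \left(u^{2} + u u\right) - 1 = \left(u^{2} + u^{2}\right) - 1 = 2 u^{2} - 1 = -1 + 2 u^{2}$)
$\left(W{\left(Z \right)} + U\right) + 71 = \left(\left(-1 + 2 \cdot 3^{2}\right) + 256\right) + 71 = \left(\left(-1 + 2 \cdot 9\right) + 256\right) + 71 = \left(\left(-1 + 18\right) + 256\right) + 71 = \left(17 + 256\right) + 71 = 273 + 71 = 344$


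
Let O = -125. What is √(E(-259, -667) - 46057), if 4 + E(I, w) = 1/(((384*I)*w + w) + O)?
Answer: I*√50673003385589072310/33168180 ≈ 214.62*I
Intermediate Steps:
E(I, w) = -4 + 1/(-125 + w + 384*I*w) (E(I, w) = -4 + 1/(((384*I)*w + w) - 125) = -4 + 1/((384*I*w + w) - 125) = -4 + 1/((w + 384*I*w) - 125) = -4 + 1/(-125 + w + 384*I*w))
√(E(-259, -667) - 46057) = √((501 - 4*(-667) - 1536*(-259)*(-667))/(-125 - 667 + 384*(-259)*(-667)) - 46057) = √((501 + 2668 - 265348608)/(-125 - 667 + 66337152) - 46057) = √(-265345439/66336360 - 46057) = √(-3055519077959/66336360) = I*√50673003385589072310/33168180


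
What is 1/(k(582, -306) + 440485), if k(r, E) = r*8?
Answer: 1/445141 ≈ 2.2465e-6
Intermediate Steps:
k(r, E) = 8*r
1/(k(582, -306) + 440485) = 1/(8*582 + 440485) = 1/(4656 + 440485) = 1/445141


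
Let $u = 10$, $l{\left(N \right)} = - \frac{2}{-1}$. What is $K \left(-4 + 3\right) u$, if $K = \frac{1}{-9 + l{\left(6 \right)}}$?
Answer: $\frac{10}{7} \approx 1.4286$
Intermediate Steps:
$l{\left(N \right)} = 2$ ($l{\left(N \right)} = \left(-2\right) \left(-1\right) = 2$)
$K = - \frac{1}{7}$ ($K = \frac{1}{-9 + 2} = \frac{1}{-7} = - \frac{1}{7} \approx -0.14286$)
$K \left(-4 + 3\right) u = - \frac{-4 + 3}{7} \cdot 10 = \left(- \frac{1}{7}\right) \left(-1\right) 10 = \frac{1}{7} \cdot 10 = \frac{10}{7}$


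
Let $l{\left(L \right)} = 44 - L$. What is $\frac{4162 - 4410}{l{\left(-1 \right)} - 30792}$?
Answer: $\frac{248}{30747} \approx 0.0080658$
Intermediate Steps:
$\frac{4162 - 4410}{l{\left(-1 \right)} - 30792} = \frac{4162 - 4410}{\left(44 - -1\right) - 30792} = - \frac{248}{\left(44 + 1\right) - 30792} = - \frac{248}{45 - 30792} = - \frac{248}{-30747} = \left(-248\right) \left(- \frac{1}{30747}\right) = \frac{248}{30747}$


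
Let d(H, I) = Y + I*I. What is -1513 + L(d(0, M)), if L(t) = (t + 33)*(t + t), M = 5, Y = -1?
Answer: 1223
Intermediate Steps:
d(H, I) = -1 + I² (d(H, I) = -1 + I*I = -1 + I²)
L(t) = 2*t*(33 + t) (L(t) = (33 + t)*(2*t) = 2*t*(33 + t))
-1513 + L(d(0, M)) = -1513 + 2*(-1 + 5²)*(33 + (-1 + 5²)) = -1513 + 2*(-1 + 25)*(33 + (-1 + 25)) = -1513 + 2*24*(33 + 24) = -1513 + 2*24*57 = -1513 + 2736 = 1223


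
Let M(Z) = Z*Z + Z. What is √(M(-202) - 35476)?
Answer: √5126 ≈ 71.596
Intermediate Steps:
M(Z) = Z + Z² (M(Z) = Z² + Z = Z + Z²)
√(M(-202) - 35476) = √(-202*(1 - 202) - 35476) = √(-202*(-201) - 35476) = √(40602 - 35476) = √5126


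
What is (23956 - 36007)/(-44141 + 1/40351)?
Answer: 486269901/1781133490 ≈ 0.27301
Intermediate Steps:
(23956 - 36007)/(-44141 + 1/40351) = -12051/(-44141 + 1/40351) = -12051/(-1781133490/40351) = -12051*(-40351/1781133490) = 486269901/1781133490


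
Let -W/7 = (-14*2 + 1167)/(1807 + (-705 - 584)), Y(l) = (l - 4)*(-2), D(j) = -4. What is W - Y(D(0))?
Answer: -2323/74 ≈ -31.392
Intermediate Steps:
Y(l) = 8 - 2*l (Y(l) = (-4 + l)*(-2) = 8 - 2*l)
W = -1139/74 (W = -7*(-14*2 + 1167)/(1807 + (-705 - 584)) = -7*(-28 + 1167)/(1807 - 1289) = -7973/518 = -7*1139/518 = -1139/74 ≈ -15.392)
W - Y(D(0)) = -1139/74 - (8 - 2*(-4)) = -1139/74 - (8 + 8) = -1139/74 - 1*16 = -1139/74 - 16 = -2323/74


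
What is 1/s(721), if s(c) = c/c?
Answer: 1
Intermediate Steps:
s(c) = 1
1/s(721) = 1/1 = 1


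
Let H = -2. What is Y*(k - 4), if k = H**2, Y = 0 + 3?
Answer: 0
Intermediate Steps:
Y = 3
k = 4 (k = (-2)**2 = 4)
Y*(k - 4) = 3*(4 - 4) = 3*0 = 0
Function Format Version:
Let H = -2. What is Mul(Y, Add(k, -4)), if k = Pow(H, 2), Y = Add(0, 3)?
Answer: 0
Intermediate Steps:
Y = 3
k = 4 (k = Pow(-2, 2) = 4)
Mul(Y, Add(k, -4)) = Mul(3, Add(4, -4)) = Mul(3, 0) = 0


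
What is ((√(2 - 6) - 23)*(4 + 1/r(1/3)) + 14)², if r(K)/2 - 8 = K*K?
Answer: 133037429/21316 - 6875835*I/5329 ≈ 6241.2 - 1290.3*I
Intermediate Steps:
r(K) = 16 + 2*K² (r(K) = 16 + 2*(K*K) = 16 + 2*K²)
((√(2 - 6) - 23)*(4 + 1/r(1/3)) + 14)² = ((√(2 - 6) - 23)*(4 + 1/(16 + 2*(1/3)²)) + 14)² = ((√(-4) - 23)*(4 + 1/(16 + 2*(1*(⅓))²)) + 14)² = ((2*I - 23)*(4 + 1/(16 + 2*(⅓)²)) + 14)² = ((-23 + 2*I)*(4 + 1/(16 + 2*(⅑))) + 14)² = ((-23 + 2*I)*(4 + 1/(16 + 2/9)) + 14)² = ((-23 + 2*I)*(4 + 1/(146/9)) + 14)² = ((-23 + 2*I)*(4 + 9/146) + 14)² = ((-23 + 2*I)*(593/146) + 14)² = ((-13639/146 + 593*I/73) + 14)² = (-11595/146 + 593*I/73)²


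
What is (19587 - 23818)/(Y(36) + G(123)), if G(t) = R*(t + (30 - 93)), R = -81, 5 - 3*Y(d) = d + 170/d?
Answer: 228474/263083 ≈ 0.86845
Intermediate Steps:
Y(d) = 5/3 - 170/(3*d) - d/3 (Y(d) = 5/3 - (d + 170/d)/3 = 5/3 + (-170/(3*d) - d/3) = 5/3 - 170/(3*d) - d/3)
G(t) = 5103 - 81*t (G(t) = -81*(t + (30 - 93)) = -81*(t - 63) = -81*(-63 + t) = 5103 - 81*t)
(19587 - 23818)/(Y(36) + G(123)) = (19587 - 23818)/((⅓)*(-170 - 1*36*(-5 + 36))/36 + (5103 - 81*123)) = -4231/((⅓)*(1/36)*(-170 - 1*36*31) + (5103 - 9963)) = -4231/((⅓)*(1/36)*(-170 - 1116) - 4860) = -4231/((⅓)*(1/36)*(-1286) - 4860) = -4231/(-643/54 - 4860) = -4231/(-263083/54) = -4231*(-54/263083) = 228474/263083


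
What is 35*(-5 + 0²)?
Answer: -175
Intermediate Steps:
35*(-5 + 0²) = 35*(-5 + 0) = 35*(-5) = -175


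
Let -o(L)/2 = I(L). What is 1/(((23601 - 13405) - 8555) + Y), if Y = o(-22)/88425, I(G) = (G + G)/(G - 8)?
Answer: 1326375/2176581331 ≈ 0.00060938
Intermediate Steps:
I(G) = 2*G/(-8 + G) (I(G) = (2*G)/(-8 + G) = 2*G/(-8 + G))
o(L) = -4*L/(-8 + L)
Y = -44/1326375 (Y = -4*(-22)/(-8 - 22)/88425 = -4*(-22)/(-30)*(1/88425) = -4*(-22)*(-1/30)*(1/88425) = -44/15*1/88425 = -44/1326375 ≈ -3.3173e-5)
1/(((23601 - 13405) - 8555) + Y) = 1/(((23601 - 13405) - 8555) - 44/1326375) = 1/((10196 - 8555) - 44/1326375) = 1/(1641 - 44/1326375) = 1/(2176581331/1326375) = 1326375/2176581331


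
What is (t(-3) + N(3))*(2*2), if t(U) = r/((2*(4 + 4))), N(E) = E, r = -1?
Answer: 47/4 ≈ 11.750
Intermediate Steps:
t(U) = -1/16 (t(U) = -1/(2*(4 + 4)) = -1/(2*8) = -1/16)
(t(-3) + N(3))*(2*2) = (-1/16 + 3)*(2*2) = (47/16)*4 = 47/4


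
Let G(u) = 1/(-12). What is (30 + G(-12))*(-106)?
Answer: -19027/6 ≈ -3171.2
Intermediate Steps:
G(u) = -1/12
(30 + G(-12))*(-106) = (30 - 1/12)*(-106) = (359/12)*(-106) = -19027/6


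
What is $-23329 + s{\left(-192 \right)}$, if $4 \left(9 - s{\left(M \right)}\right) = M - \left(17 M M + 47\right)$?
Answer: $\frac{533647}{4} \approx 1.3341 \cdot 10^{5}$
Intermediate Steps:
$s{\left(M \right)} = \frac{83}{4} - \frac{M}{4} + \frac{17 M^{2}}{4}$ ($s{\left(M \right)} = 9 - \frac{M - \left(17 M M + 47\right)}{4} = 9 - \frac{M - \left(17 M^{2} + 47\right)}{4} = 9 - \frac{M - \left(47 + 17 M^{2}\right)}{4} = 9 - \frac{-47 + M - 17 M^{2}}{4} = 9 + \left(\frac{47}{4} - \frac{M}{4} + \frac{17 M^{2}}{4}\right) = \frac{83}{4} - \frac{M}{4} + \frac{17 M^{2}}{4}$)
$-23329 + s{\left(-192 \right)} = -23329 + \left(\frac{83}{4} - -48 + \frac{17 \left(-192\right)^{2}}{4}\right) = -23329 + \left(\frac{83}{4} + 48 + \frac{17}{4} \cdot 36864\right) = -23329 + \left(\frac{83}{4} + 48 + 156672\right) = -23329 + \frac{626963}{4} = \frac{533647}{4}$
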